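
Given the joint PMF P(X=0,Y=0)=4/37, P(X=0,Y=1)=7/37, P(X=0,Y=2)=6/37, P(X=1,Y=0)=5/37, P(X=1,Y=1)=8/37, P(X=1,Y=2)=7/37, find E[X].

First find marginal of X:
P(X=0) = 17/37
P(X=1) = 20/37
E[X] = 0 × 17/37 + 1 × 20/37 = 20/37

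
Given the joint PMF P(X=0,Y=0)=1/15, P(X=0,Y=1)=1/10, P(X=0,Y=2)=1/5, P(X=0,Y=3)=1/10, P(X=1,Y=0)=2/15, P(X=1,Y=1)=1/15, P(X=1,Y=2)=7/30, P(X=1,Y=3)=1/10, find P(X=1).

P(X=1) = P(X=1,Y=0) + P(X=1,Y=1) + P(X=1,Y=2) + P(X=1,Y=3)
= 2/15 + 1/15 + 7/30 + 1/10
= 8/15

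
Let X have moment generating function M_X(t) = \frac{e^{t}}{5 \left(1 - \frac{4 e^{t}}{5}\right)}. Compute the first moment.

To find E[X], compute M^(1)(0):
M^(1)(t) = \frac{e^{t}}{5 \left(1 - \frac{4 e^{t}}{5}\right)} + \frac{4 e^{2 t}}{25 \left(1 - \frac{4 e^{t}}{5}\right)^{2}}
M^(1)(0) = 5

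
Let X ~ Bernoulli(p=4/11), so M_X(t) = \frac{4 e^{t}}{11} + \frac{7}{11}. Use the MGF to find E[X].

To find E[X], compute M^(1)(0):
M^(1)(t) = \frac{4 e^{t}}{11}
M^(1)(0) = \frac{4}{11}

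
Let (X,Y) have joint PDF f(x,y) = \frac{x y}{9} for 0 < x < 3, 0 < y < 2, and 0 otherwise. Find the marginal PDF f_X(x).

f_X(x) = ∫_0^2 f(x,y) dy
= ∫_0^2 \frac{x y}{9} dy
= \frac{2 x}{9} for 0 < x < 3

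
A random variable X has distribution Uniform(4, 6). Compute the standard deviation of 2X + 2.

For X ~ Uniform(4, 6):
Var(X) = \frac{1}{3}
SD(X) = √(Var(X)) = √(\frac{1}{3}) = \frac{\sqrt{3}}{3}
SD(2X + 2) = |2| × SD(X) = 2 × \frac{\sqrt{3}}{3} = \frac{2 \sqrt{3}}{3}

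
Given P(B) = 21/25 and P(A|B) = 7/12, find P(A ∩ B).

By definition, P(A|B) = P(A ∩ B) / P(B)
So P(A ∩ B) = P(A|B) × P(B)
= 7/12 × 21/25
= 49/100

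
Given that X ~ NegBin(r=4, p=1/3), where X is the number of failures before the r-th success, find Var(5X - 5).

For X ~ NegBin(r=4, p=1/3), where X is the number of failures before the r-th success:
Var(X) = 24
Var(5X - 5) = (5)² × Var(X) = 25 × 24 = 600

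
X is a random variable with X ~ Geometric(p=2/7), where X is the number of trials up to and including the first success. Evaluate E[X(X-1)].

E[X(X-1)] = E[X² - X] = E[X²] - E[X]
E[X] = \frac{7}{2}
E[X²] = Var(X) + (E[X])² = \frac{35}{4} + (\frac{7}{2})² = 21
E[X(X-1)] = 21 - \frac{7}{2} = \frac{35}{2}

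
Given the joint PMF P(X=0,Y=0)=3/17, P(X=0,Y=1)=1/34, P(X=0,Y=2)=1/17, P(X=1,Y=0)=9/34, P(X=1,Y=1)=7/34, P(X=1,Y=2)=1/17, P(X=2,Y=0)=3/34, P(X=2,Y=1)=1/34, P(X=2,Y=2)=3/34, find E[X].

First find marginal of X:
P(X=0) = 9/34
P(X=1) = 9/17
P(X=2) = 7/34
E[X] = 0 × 9/34 + 1 × 9/17 + 2 × 7/34 = 16/17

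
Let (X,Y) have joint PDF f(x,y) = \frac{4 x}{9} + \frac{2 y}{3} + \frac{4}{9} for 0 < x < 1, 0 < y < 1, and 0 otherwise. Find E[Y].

E[Y] = ∫_0^1 ∫_0^1 y × f(x,y) dx dy
= \frac{5}{9}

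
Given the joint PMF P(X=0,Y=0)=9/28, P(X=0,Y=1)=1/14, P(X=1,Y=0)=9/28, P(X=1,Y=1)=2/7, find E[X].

First find marginal of X:
P(X=0) = 11/28
P(X=1) = 17/28
E[X] = 0 × 11/28 + 1 × 17/28 = 17/28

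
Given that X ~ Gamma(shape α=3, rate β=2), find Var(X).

For X ~ Gamma(shape α=3, rate β=2):
Var(X) = \frac{3}{4}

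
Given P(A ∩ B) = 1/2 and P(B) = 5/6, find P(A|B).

P(A|B) = P(A ∩ B) / P(B)
= (1/2) / (5/6)
= 3/5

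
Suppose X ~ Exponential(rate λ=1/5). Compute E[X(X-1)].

E[X(X-1)] = E[X² - X] = E[X²] - E[X]
E[X] = 5
E[X²] = Var(X) + (E[X])² = 25 + (5)² = 50
E[X(X-1)] = 50 - 5 = 45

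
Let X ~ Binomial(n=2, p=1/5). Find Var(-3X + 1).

For X ~ Binomial(n=2, p=1/5):
Var(X) = \frac{8}{25}
Var(-3X + 1) = (-3)² × Var(X) = 9 × \frac{8}{25} = \frac{72}{25}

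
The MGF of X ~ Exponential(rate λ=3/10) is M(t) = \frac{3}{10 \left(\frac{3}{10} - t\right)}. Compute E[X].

To find E[X], compute M^(1)(0):
M^(1)(t) = \frac{3}{10 \left(\frac{3}{10} - t\right)^{2}}
M^(1)(0) = \frac{10}{3}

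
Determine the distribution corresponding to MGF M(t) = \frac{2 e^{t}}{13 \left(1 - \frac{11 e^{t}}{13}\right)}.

The MGF M(t) = \frac{2 e^{t}}{13 \left(1 - \frac{11 e^{t}}{13}\right)} is the standard form for the Geometric distribution.
Comparing with the known MGF formula identifies: Geometric(p=2/13), X = trial number of first success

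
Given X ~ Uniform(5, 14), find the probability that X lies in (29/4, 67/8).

P(29/4 < X < 67/8) = ∫_{29/4}^{67/8} f(x) dx
where f(x) = \frac{1}{9}
= \frac{1}{8}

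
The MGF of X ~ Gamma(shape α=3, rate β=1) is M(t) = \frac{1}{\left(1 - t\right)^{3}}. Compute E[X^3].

To find E[X^3], compute M^(3)(0):
M^(1)(t) = \frac{3}{\left(1 - t\right)^{4}}
M^(2)(t) = \frac{12}{\left(1 - t\right)^{5}}
M^(3)(t) = \frac{60}{\left(1 - t\right)^{6}}
M^(3)(0) = 60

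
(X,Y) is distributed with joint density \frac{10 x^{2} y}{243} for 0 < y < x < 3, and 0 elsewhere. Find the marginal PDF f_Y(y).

f_Y(y) = ∫_y^3 \frac{10 x^{2} y}{243} dx = \frac{10 y \left(27 - y^{3}\right)}{729}
for 0 < y < 3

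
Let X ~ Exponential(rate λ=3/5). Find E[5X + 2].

For X ~ Exponential(rate λ=3/5):
E[X] = \frac{5}{3}
E[5X + 2] = 5 × E[X] + 2 = \frac{31}{3}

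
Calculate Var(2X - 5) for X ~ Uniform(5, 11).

For X ~ Uniform(5, 11):
Var(X) = 3
Var(2X - 5) = (2)² × Var(X) = 4 × 3 = 12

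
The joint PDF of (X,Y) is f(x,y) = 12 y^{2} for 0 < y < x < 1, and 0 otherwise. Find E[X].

f_X(x) = ∫_0^x 12 y^{2} dy = 4 x^{3}
E[X] = ∫_0^1 x × (4 x^{3}) dx = \frac{4}{5}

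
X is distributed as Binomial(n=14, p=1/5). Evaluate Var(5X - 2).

For X ~ Binomial(n=14, p=1/5):
Var(X) = \frac{56}{25}
Var(5X - 2) = (5)² × Var(X) = 25 × \frac{56}{25} = 56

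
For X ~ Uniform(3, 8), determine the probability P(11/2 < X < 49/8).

P(11/2 < X < 49/8) = ∫_{11/2}^{49/8} f(x) dx
where f(x) = \frac{1}{5}
= \frac{1}{8}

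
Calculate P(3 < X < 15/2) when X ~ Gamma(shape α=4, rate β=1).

P(3 < X < 15/2) = ∫_{3}^{15/2} f(x) dx
where f(x) = \frac{x^{3} e^{- x}}{6}
= - \frac{1711}{16 e^{\frac{15}{2}}} + \frac{13}{e^{3}}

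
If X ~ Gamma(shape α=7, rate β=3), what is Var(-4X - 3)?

For X ~ Gamma(shape α=7, rate β=3):
Var(X) = \frac{7}{9}
Var(-4X - 3) = (-4)² × Var(X) = 16 × \frac{7}{9} = \frac{112}{9}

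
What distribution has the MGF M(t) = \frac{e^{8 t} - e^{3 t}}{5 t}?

The MGF M(t) = \frac{e^{8 t} - e^{3 t}}{5 t} is the standard form for the Uniform distribution.
Comparing with the known MGF formula identifies: Uniform(3, 8)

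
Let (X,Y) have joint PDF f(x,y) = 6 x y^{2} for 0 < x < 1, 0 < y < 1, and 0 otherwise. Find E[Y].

E[Y] = ∫_0^1 ∫_0^1 y × f(x,y) dx dy
= \frac{3}{4}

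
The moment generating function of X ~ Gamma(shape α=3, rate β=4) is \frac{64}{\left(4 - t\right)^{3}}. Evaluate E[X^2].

To find E[X^2], compute M^(2)(0):
M^(1)(t) = \frac{192}{\left(4 - t\right)^{4}}
M^(2)(t) = \frac{768}{\left(4 - t\right)^{5}}
M^(2)(0) = \frac{3}{4}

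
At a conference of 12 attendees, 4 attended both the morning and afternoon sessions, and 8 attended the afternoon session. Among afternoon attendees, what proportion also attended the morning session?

P(A ∩ B) = 4/12 = 1/3
P(B) = 8/12 = 2/3
P(A|B) = P(A ∩ B) / P(B) = (1/3) / (2/3) = 1/2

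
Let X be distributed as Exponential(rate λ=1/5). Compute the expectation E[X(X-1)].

E[X(X-1)] = E[X² - X] = E[X²] - E[X]
E[X] = 5
E[X²] = Var(X) + (E[X])² = 25 + (5)² = 50
E[X(X-1)] = 50 - 5 = 45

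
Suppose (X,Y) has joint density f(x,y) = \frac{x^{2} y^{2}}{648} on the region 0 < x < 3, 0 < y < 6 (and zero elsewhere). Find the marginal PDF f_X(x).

f_X(x) = ∫_0^6 f(x,y) dy
= ∫_0^6 \frac{x^{2} y^{2}}{648} dy
= \frac{x^{2}}{9} for 0 < x < 3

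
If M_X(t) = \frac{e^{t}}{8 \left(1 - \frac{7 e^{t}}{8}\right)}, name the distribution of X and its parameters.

The MGF M(t) = \frac{e^{t}}{8 \left(1 - \frac{7 e^{t}}{8}\right)} is the standard form for the Geometric distribution.
Comparing with the known MGF formula identifies: Geometric(p=1/8), X = trial number of first success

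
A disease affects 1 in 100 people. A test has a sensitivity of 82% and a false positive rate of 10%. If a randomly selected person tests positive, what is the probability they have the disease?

Let D = the rare event, + = positive/flagged.
P(D) = 1/100
P(+|D) = 82/100 = 41/50
P(+|D') = 10/100 = 1/10
P(+) = P(+|D)P(D) + P(+|D')P(D')
     = \frac{41}{50} × \frac{1}{100} + \frac{1}{10} × \frac{99}{100}
     = \frac{67}{625}
P(D|+) = P(+|D)P(D)/P(+) = \frac{41}{536}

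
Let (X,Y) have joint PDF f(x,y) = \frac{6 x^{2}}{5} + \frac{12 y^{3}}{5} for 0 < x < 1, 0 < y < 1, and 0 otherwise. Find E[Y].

E[Y] = ∫_0^1 ∫_0^1 y × f(x,y) dx dy
= \frac{17}{25}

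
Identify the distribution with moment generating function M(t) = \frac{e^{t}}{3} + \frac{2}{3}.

The MGF M(t) = \frac{e^{t}}{3} + \frac{2}{3} is the standard form for the Bernoulli distribution.
Comparing with the known MGF formula identifies: Bernoulli(p=1/3)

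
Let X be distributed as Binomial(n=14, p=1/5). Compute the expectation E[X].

For X ~ Binomial(n=14, p=1/5), the expected value is:
E[X] = \frac{14}{5}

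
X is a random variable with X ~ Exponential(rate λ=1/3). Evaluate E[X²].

Using the identity E[X²] = Var(X) + (E[X])²:
E[X] = 3
Var(X) = 9
E[X²] = 9 + (3)²
= 18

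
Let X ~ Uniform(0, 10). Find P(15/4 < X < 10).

P(15/4 < X < 10) = ∫_{15/4}^{10} f(x) dx
where f(x) = \frac{1}{10}
= \frac{5}{8}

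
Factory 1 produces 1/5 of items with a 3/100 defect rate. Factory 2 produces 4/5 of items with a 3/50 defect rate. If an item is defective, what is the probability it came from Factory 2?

Using Bayes' theorem:
P(F1) = 1/5, P(D|F1) = 3/100
P(F2) = 4/5, P(D|F2) = 3/50
P(D) = P(D|F1)P(F1) + P(D|F2)P(F2)
     = \frac{27}{500}
P(F2|D) = P(D|F2)P(F2) / P(D)
= \frac{8}{9}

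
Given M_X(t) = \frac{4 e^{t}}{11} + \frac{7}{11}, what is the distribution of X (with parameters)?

The MGF M(t) = \frac{4 e^{t}}{11} + \frac{7}{11} is the standard form for the Bernoulli distribution.
Comparing with the known MGF formula identifies: Bernoulli(p=4/11)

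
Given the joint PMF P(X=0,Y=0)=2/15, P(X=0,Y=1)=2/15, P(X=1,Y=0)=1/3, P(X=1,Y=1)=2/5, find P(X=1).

P(X=1) = P(X=1,Y=0) + P(X=1,Y=1)
= 1/3 + 2/5
= 11/15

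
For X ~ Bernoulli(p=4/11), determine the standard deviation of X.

For X ~ Bernoulli(p=4/11):
Var(X) = \frac{28}{121}
SD(X) = √(Var(X)) = √(\frac{28}{121}) = \frac{2 \sqrt{7}}{11}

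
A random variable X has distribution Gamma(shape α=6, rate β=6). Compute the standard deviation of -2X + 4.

For X ~ Gamma(shape α=6, rate β=6):
Var(X) = \frac{1}{6}
SD(X) = √(Var(X)) = √(\frac{1}{6}) = \frac{\sqrt{6}}{6}
SD(-2X + 4) = |-2| × SD(X) = 2 × \frac{\sqrt{6}}{6} = \frac{\sqrt{6}}{3}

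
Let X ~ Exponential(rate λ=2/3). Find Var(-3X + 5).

For X ~ Exponential(rate λ=2/3):
Var(X) = \frac{9}{4}
Var(-3X + 5) = (-3)² × Var(X) = 9 × \frac{9}{4} = \frac{81}{4}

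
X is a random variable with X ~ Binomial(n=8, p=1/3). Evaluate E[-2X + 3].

For X ~ Binomial(n=8, p=1/3):
E[X] = \frac{8}{3}
E[-2X + 3] = -2 × E[X] + 3 = - \frac{7}{3}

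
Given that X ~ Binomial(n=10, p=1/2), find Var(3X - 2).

For X ~ Binomial(n=10, p=1/2):
Var(X) = \frac{5}{2}
Var(3X - 2) = (3)² × Var(X) = 9 × \frac{5}{2} = \frac{45}{2}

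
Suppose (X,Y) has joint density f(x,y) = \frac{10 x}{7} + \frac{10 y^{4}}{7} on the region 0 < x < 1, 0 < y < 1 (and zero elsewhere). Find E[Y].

E[Y] = ∫_0^1 ∫_0^1 y × f(x,y) dx dy
= \frac{25}{42}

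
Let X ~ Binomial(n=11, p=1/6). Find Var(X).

For X ~ Binomial(n=11, p=1/6):
Var(X) = \frac{55}{36}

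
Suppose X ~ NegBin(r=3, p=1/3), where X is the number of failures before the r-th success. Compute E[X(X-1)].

E[X(X-1)] = E[X² - X] = E[X²] - E[X]
E[X] = 6
E[X²] = Var(X) + (E[X])² = 18 + (6)² = 54
E[X(X-1)] = 54 - 6 = 48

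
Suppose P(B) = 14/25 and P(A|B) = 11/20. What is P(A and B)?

By definition, P(A|B) = P(A ∩ B) / P(B)
So P(A ∩ B) = P(A|B) × P(B)
= 11/20 × 14/25
= 77/250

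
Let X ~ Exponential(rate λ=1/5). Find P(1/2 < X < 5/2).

P(1/2 < X < 5/2) = ∫_{1/2}^{5/2} f(x) dx
where f(x) = \frac{e^{- \frac{x}{5}}}{5}
= - \frac{1}{e^{\frac{1}{2}}} + e^{- \frac{1}{10}}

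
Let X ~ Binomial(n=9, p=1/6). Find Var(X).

For X ~ Binomial(n=9, p=1/6):
Var(X) = \frac{5}{4}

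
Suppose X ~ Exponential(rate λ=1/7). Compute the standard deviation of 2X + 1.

For X ~ Exponential(rate λ=1/7):
Var(X) = 49
SD(X) = √(Var(X)) = √(49) = 7
SD(2X + 1) = |2| × SD(X) = 2 × 7 = 14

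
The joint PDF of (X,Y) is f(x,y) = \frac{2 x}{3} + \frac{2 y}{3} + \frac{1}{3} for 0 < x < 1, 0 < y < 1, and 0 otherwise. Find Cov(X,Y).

E[XY] = ∫∫ xy × f(x,y) dx dy = \frac{11}{36}
E[X] = \frac{5}{9}
E[Y] = \frac{5}{9}
Cov(X,Y) = E[XY] - E[X]E[Y] = - \frac{1}{324}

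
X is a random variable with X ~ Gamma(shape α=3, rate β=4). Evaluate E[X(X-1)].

E[X(X-1)] = E[X² - X] = E[X²] - E[X]
E[X] = \frac{3}{4}
E[X²] = Var(X) + (E[X])² = \frac{3}{16} + (\frac{3}{4})² = \frac{3}{4}
E[X(X-1)] = \frac{3}{4} - \frac{3}{4} = 0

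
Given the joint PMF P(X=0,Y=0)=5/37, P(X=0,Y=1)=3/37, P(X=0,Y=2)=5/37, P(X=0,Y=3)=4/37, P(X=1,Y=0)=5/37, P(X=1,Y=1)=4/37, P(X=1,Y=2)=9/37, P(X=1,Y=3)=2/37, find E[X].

First find marginal of X:
P(X=0) = 17/37
P(X=1) = 20/37
E[X] = 0 × 17/37 + 1 × 20/37 = 20/37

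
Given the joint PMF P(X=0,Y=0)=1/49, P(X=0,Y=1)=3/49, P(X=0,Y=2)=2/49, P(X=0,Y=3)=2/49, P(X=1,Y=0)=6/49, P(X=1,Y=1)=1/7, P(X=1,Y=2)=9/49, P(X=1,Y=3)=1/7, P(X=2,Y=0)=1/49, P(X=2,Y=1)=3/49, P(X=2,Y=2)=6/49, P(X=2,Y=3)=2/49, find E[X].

First find marginal of X:
P(X=0) = 8/49
P(X=1) = 29/49
P(X=2) = 12/49
E[X] = 0 × 8/49 + 1 × 29/49 + 2 × 12/49 = 53/49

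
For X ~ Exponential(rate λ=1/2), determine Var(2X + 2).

For X ~ Exponential(rate λ=1/2):
Var(X) = 4
Var(2X + 2) = (2)² × Var(X) = 4 × 4 = 16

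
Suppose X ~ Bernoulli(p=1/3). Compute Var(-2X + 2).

For X ~ Bernoulli(p=1/3):
Var(X) = \frac{2}{9}
Var(-2X + 2) = (-2)² × Var(X) = 4 × \frac{2}{9} = \frac{8}{9}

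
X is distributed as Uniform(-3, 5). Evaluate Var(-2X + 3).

For X ~ Uniform(-3, 5):
Var(X) = \frac{16}{3}
Var(-2X + 3) = (-2)² × Var(X) = 4 × \frac{16}{3} = \frac{64}{3}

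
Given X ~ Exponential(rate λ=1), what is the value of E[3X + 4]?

For X ~ Exponential(rate λ=1):
E[X] = 1
E[3X + 4] = 3 × E[X] + 4 = 7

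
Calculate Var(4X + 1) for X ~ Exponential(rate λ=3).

For X ~ Exponential(rate λ=3):
Var(X) = \frac{1}{9}
Var(4X + 1) = (4)² × Var(X) = 16 × \frac{1}{9} = \frac{16}{9}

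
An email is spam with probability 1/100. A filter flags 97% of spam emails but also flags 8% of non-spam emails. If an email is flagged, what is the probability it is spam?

Let D = the rare event, + = positive/flagged.
P(D) = 1/100
P(+|D) = 97/100
P(+|D') = 8/100 = 2/25
P(+) = P(+|D)P(D) + P(+|D')P(D')
     = \frac{97}{100} × \frac{1}{100} + \frac{2}{25} × \frac{99}{100}
     = \frac{889}{10000}
P(D|+) = P(+|D)P(D)/P(+) = \frac{97}{889}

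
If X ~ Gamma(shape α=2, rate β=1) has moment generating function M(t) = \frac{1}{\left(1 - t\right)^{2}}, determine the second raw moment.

To find E[X^2], compute M^(2)(0):
M^(1)(t) = \frac{2}{\left(1 - t\right)^{3}}
M^(2)(t) = \frac{6}{\left(1 - t\right)^{4}}
M^(2)(0) = 6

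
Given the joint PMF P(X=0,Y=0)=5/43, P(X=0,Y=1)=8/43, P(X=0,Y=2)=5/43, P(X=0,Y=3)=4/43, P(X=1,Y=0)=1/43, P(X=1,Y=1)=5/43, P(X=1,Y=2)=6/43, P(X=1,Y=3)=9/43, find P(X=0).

P(X=0) = P(X=0,Y=0) + P(X=0,Y=1) + P(X=0,Y=2) + P(X=0,Y=3)
= 5/43 + 8/43 + 5/43 + 4/43
= 22/43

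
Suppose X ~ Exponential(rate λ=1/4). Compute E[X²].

Using the identity E[X²] = Var(X) + (E[X])²:
E[X] = 4
Var(X) = 16
E[X²] = 16 + (4)²
= 32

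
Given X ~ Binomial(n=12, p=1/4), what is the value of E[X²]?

Using the identity E[X²] = Var(X) + (E[X])²:
E[X] = 3
Var(X) = \frac{9}{4}
E[X²] = \frac{9}{4} + (3)²
= \frac{45}{4}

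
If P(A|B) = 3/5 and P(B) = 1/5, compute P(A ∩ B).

By definition, P(A|B) = P(A ∩ B) / P(B)
So P(A ∩ B) = P(A|B) × P(B)
= 3/5 × 1/5
= 3/25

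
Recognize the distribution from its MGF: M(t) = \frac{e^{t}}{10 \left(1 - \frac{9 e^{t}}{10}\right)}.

The MGF M(t) = \frac{e^{t}}{10 \left(1 - \frac{9 e^{t}}{10}\right)} is the standard form for the Geometric distribution.
Comparing with the known MGF formula identifies: Geometric(p=1/10), X = trial number of first success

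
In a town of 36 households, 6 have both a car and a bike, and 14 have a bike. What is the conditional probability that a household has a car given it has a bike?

P(A ∩ B) = 6/36 = 1/6
P(B) = 14/36 = 7/18
P(A|B) = P(A ∩ B) / P(B) = (1/6) / (7/18) = 3/7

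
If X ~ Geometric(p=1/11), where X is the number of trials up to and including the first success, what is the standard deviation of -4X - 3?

For X ~ Geometric(p=1/11), where X is the number of trials up to and including the first success:
Var(X) = 110
SD(X) = √(Var(X)) = √(110) = \sqrt{110}
SD(-4X - 3) = |-4| × SD(X) = 4 × \sqrt{110} = 4 \sqrt{110}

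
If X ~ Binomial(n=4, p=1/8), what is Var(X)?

For X ~ Binomial(n=4, p=1/8):
Var(X) = \frac{7}{16}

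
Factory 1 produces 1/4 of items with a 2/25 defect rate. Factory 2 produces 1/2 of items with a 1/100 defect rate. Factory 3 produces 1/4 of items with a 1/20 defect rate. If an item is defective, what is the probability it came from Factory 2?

Using Bayes' theorem:
P(F1) = 1/4, P(D|F1) = 2/25
P(F2) = 1/2, P(D|F2) = 1/100
P(F3) = 1/4, P(D|F3) = 1/20
P(D) = P(D|F1)P(F1) + P(D|F2)P(F2) + P(D|F3)P(F3)
     = \frac{3}{80}
P(F2|D) = P(D|F2)P(F2) / P(D)
= \frac{2}{15}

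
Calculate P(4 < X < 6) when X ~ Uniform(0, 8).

P(4 < X < 6) = ∫_{4}^{6} f(x) dx
where f(x) = \frac{1}{8}
= \frac{1}{4}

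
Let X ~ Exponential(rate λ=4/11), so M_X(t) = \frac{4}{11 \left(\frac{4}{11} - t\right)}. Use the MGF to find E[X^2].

To find E[X^2], compute M^(2)(0):
M^(1)(t) = \frac{4}{11 \left(\frac{4}{11} - t\right)^{2}}
M^(2)(t) = \frac{8}{11 \left(\frac{4}{11} - t\right)^{3}}
M^(2)(0) = \frac{121}{8}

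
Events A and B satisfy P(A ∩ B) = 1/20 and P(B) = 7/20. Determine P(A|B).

P(A|B) = P(A ∩ B) / P(B)
= (1/20) / (7/20)
= 1/7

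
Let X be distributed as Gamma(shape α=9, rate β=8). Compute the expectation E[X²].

Using the identity E[X²] = Var(X) + (E[X])²:
E[X] = \frac{9}{8}
Var(X) = \frac{9}{64}
E[X²] = \frac{9}{64} + (\frac{9}{8})²
= \frac{45}{32}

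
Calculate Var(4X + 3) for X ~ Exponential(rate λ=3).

For X ~ Exponential(rate λ=3):
Var(X) = \frac{1}{9}
Var(4X + 3) = (4)² × Var(X) = 16 × \frac{1}{9} = \frac{16}{9}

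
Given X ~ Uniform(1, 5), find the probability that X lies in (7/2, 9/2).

P(7/2 < X < 9/2) = ∫_{7/2}^{9/2} f(x) dx
where f(x) = \frac{1}{4}
= \frac{1}{4}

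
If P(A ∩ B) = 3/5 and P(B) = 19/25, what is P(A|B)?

P(A|B) = P(A ∩ B) / P(B)
= (3/5) / (19/25)
= 15/19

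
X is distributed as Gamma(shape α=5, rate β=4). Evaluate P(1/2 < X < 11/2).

P(1/2 < X < 11/2) = ∫_{1/2}^{11/2} f(x) dx
where f(x) = \frac{128 x^{4} e^{- 4 x}}{3}
= \frac{-35401 + 21 e^{20}}{3 e^{22}}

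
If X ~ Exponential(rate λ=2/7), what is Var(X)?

For X ~ Exponential(rate λ=2/7):
Var(X) = \frac{49}{4}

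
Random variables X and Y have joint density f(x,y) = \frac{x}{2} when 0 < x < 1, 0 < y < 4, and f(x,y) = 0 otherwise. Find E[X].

f_X(x) = ∫_0^4 \frac{x}{2} dy = 2 x
E[X] = ∫_0^1 x × (2 x) dx = \frac{2}{3}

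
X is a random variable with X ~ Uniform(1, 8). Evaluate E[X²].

Using the identity E[X²] = Var(X) + (E[X])²:
E[X] = \frac{9}{2}
Var(X) = \frac{49}{12}
E[X²] = \frac{49}{12} + (\frac{9}{2})²
= \frac{73}{3}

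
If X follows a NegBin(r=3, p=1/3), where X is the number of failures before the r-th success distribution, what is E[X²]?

Using the identity E[X²] = Var(X) + (E[X])²:
E[X] = 6
Var(X) = 18
E[X²] = 18 + (6)²
= 54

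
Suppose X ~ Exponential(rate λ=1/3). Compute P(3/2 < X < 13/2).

P(3/2 < X < 13/2) = ∫_{3/2}^{13/2} f(x) dx
where f(x) = \frac{e^{- \frac{x}{3}}}{3}
= - \frac{1}{e^{\frac{13}{6}}} + e^{- \frac{1}{2}}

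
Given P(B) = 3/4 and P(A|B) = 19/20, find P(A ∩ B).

By definition, P(A|B) = P(A ∩ B) / P(B)
So P(A ∩ B) = P(A|B) × P(B)
= 19/20 × 3/4
= 57/80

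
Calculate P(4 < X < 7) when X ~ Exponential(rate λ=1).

P(4 < X < 7) = ∫_{4}^{7} f(x) dx
where f(x) = e^{- x}
= - \frac{1 - e^{3}}{e^{7}}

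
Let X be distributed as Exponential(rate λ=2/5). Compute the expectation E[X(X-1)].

E[X(X-1)] = E[X² - X] = E[X²] - E[X]
E[X] = \frac{5}{2}
E[X²] = Var(X) + (E[X])² = \frac{25}{4} + (\frac{5}{2})² = \frac{25}{2}
E[X(X-1)] = \frac{25}{2} - \frac{5}{2} = 10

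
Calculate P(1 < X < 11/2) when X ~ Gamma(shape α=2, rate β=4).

P(1 < X < 11/2) = ∫_{1}^{11/2} f(x) dx
where f(x) = 16 x e^{- 4 x}
= \frac{-23 + 5 e^{18}}{e^{22}}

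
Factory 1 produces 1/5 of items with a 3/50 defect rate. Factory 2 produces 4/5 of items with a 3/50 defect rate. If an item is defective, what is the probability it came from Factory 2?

Using Bayes' theorem:
P(F1) = 1/5, P(D|F1) = 3/50
P(F2) = 4/5, P(D|F2) = 3/50
P(D) = P(D|F1)P(F1) + P(D|F2)P(F2)
     = \frac{3}{50}
P(F2|D) = P(D|F2)P(F2) / P(D)
= \frac{4}{5}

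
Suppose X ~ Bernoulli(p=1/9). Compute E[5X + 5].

For X ~ Bernoulli(p=1/9):
E[X] = \frac{1}{9}
E[5X + 5] = 5 × E[X] + 5 = \frac{50}{9}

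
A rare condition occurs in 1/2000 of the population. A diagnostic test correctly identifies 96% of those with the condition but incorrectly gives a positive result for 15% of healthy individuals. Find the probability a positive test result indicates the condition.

Let D = the rare event, + = positive/flagged.
P(D) = 1/2000
P(+|D) = 96/100 = 24/25
P(+|D') = 15/100 = 3/20
P(+) = P(+|D)P(D) + P(+|D')P(D')
     = \frac{24}{25} × \frac{1}{2000} + \frac{3}{20} × \frac{1999}{2000}
     = \frac{30081}{200000}
P(D|+) = P(+|D)P(D)/P(+) = \frac{32}{10027}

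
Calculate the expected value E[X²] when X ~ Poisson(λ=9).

Using the identity E[X²] = Var(X) + (E[X])²:
E[X] = 9
Var(X) = 9
E[X²] = 9 + (9)²
= 90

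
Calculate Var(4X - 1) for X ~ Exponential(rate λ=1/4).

For X ~ Exponential(rate λ=1/4):
Var(X) = 16
Var(4X - 1) = (4)² × Var(X) = 16 × 16 = 256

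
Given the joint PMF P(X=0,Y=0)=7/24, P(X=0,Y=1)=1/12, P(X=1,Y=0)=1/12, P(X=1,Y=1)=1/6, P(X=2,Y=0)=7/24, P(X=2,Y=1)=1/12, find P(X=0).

P(X=0) = P(X=0,Y=0) + P(X=0,Y=1)
= 7/24 + 1/12
= 3/8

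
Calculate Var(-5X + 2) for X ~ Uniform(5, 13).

For X ~ Uniform(5, 13):
Var(X) = \frac{16}{3}
Var(-5X + 2) = (-5)² × Var(X) = 25 × \frac{16}{3} = \frac{400}{3}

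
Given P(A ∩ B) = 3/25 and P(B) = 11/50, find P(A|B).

P(A|B) = P(A ∩ B) / P(B)
= (3/25) / (11/50)
= 6/11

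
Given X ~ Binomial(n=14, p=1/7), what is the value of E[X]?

For X ~ Binomial(n=14, p=1/7), the expected value is:
E[X] = 2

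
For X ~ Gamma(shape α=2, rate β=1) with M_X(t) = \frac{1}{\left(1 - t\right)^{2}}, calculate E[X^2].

To find E[X^2], compute M^(2)(0):
M^(1)(t) = \frac{2}{\left(1 - t\right)^{3}}
M^(2)(t) = \frac{6}{\left(1 - t\right)^{4}}
M^(2)(0) = 6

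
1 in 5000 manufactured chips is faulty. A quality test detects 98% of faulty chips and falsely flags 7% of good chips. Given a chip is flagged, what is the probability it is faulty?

Let D = the rare event, + = positive/flagged.
P(D) = 1/5000
P(+|D) = 98/100 = 49/50
P(+|D') = 7/100
P(+) = P(+|D)P(D) + P(+|D')P(D')
     = \frac{49}{50} × \frac{1}{5000} + \frac{7}{100} × \frac{4999}{5000}
     = \frac{35091}{500000}
P(D|+) = P(+|D)P(D)/P(+) = \frac{14}{5013}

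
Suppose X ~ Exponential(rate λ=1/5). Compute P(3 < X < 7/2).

P(3 < X < 7/2) = ∫_{3}^{7/2} f(x) dx
where f(x) = \frac{e^{- \frac{x}{5}}}{5}
= - \frac{1}{e^{\frac{7}{10}}} + e^{- \frac{3}{5}}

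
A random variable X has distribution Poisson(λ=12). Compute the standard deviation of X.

For X ~ Poisson(λ=12):
Var(X) = 12
SD(X) = √(Var(X)) = √(12) = 2 \sqrt{3}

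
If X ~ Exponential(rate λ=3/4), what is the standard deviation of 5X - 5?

For X ~ Exponential(rate λ=3/4):
Var(X) = \frac{16}{9}
SD(X) = √(Var(X)) = √(\frac{16}{9}) = \frac{4}{3}
SD(5X - 5) = |5| × SD(X) = 5 × \frac{4}{3} = \frac{20}{3}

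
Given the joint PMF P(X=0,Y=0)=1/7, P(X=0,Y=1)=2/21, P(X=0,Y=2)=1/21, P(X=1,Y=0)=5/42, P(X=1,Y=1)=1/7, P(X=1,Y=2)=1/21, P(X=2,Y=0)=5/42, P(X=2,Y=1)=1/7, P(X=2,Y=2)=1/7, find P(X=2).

P(X=2) = P(X=2,Y=0) + P(X=2,Y=1) + P(X=2,Y=2)
= 5/42 + 1/7 + 1/7
= 17/42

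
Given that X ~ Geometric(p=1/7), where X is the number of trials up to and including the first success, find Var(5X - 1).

For X ~ Geometric(p=1/7), where X is the number of trials up to and including the first success:
Var(X) = 42
Var(5X - 1) = (5)² × Var(X) = 25 × 42 = 1050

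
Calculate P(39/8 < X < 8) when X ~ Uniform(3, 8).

P(39/8 < X < 8) = ∫_{39/8}^{8} f(x) dx
where f(x) = \frac{1}{5}
= \frac{5}{8}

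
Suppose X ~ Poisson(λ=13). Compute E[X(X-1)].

E[X(X-1)] = E[X² - X] = E[X²] - E[X]
E[X] = 13
E[X²] = Var(X) + (E[X])² = 13 + (13)² = 182
E[X(X-1)] = 182 - 13 = 169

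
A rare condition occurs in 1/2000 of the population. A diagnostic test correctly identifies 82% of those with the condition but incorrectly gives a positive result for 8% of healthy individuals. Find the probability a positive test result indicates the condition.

Let D = the rare event, + = positive/flagged.
P(D) = 1/2000
P(+|D) = 82/100 = 41/50
P(+|D') = 8/100 = 2/25
P(+) = P(+|D)P(D) + P(+|D')P(D')
     = \frac{41}{50} × \frac{1}{2000} + \frac{2}{25} × \frac{1999}{2000}
     = \frac{8037}{100000}
P(D|+) = P(+|D)P(D)/P(+) = \frac{41}{8037}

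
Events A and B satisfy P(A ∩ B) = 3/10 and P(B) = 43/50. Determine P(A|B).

P(A|B) = P(A ∩ B) / P(B)
= (3/10) / (43/50)
= 15/43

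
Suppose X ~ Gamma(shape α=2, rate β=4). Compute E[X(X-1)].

E[X(X-1)] = E[X² - X] = E[X²] - E[X]
E[X] = \frac{1}{2}
E[X²] = Var(X) + (E[X])² = \frac{1}{8} + (\frac{1}{2})² = \frac{3}{8}
E[X(X-1)] = \frac{3}{8} - \frac{1}{2} = - \frac{1}{8}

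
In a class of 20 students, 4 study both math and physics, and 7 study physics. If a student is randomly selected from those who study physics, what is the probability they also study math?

P(A ∩ B) = 4/20 = 1/5
P(B) = 7/20
P(A|B) = P(A ∩ B) / P(B) = (1/5) / (7/20) = 4/7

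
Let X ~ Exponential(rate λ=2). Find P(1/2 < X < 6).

P(1/2 < X < 6) = ∫_{1/2}^{6} f(x) dx
where f(x) = 2 e^{- 2 x}
= - \frac{1 - e^{11}}{e^{12}}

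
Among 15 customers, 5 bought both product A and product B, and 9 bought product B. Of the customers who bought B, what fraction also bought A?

P(A ∩ B) = 5/15 = 1/3
P(B) = 9/15 = 3/5
P(A|B) = P(A ∩ B) / P(B) = (1/3) / (3/5) = 5/9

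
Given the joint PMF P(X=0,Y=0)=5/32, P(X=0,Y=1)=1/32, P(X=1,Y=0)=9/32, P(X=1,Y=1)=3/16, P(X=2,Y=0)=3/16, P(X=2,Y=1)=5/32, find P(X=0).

P(X=0) = P(X=0,Y=0) + P(X=0,Y=1)
= 5/32 + 1/32
= 3/16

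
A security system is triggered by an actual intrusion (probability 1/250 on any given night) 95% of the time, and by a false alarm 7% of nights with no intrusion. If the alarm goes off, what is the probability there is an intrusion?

Let D = the rare event, + = positive/flagged.
P(D) = 1/250
P(+|D) = 95/100 = 19/20
P(+|D') = 7/100
P(+) = P(+|D)P(D) + P(+|D')P(D')
     = \frac{19}{20} × \frac{1}{250} + \frac{7}{100} × \frac{249}{250}
     = \frac{919}{12500}
P(D|+) = P(+|D)P(D)/P(+) = \frac{95}{1838}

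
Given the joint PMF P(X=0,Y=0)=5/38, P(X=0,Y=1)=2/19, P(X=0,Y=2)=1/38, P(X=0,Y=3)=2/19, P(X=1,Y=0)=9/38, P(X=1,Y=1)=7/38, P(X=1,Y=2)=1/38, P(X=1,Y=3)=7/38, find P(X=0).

P(X=0) = P(X=0,Y=0) + P(X=0,Y=1) + P(X=0,Y=2) + P(X=0,Y=3)
= 5/38 + 2/19 + 1/38 + 2/19
= 7/19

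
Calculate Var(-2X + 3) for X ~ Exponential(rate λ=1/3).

For X ~ Exponential(rate λ=1/3):
Var(X) = 9
Var(-2X + 3) = (-2)² × Var(X) = 4 × 9 = 36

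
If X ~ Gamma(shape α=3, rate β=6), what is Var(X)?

For X ~ Gamma(shape α=3, rate β=6):
Var(X) = \frac{1}{12}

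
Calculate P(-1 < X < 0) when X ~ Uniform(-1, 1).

P(-1 < X < 0) = ∫_{-1}^{0} f(x) dx
where f(x) = \frac{1}{2}
= \frac{1}{2}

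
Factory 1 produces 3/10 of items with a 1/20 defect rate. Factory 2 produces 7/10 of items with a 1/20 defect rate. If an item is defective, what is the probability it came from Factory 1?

Using Bayes' theorem:
P(F1) = 3/10, P(D|F1) = 1/20
P(F2) = 7/10, P(D|F2) = 1/20
P(D) = P(D|F1)P(F1) + P(D|F2)P(F2)
     = \frac{1}{20}
P(F1|D) = P(D|F1)P(F1) / P(D)
= \frac{3}{10}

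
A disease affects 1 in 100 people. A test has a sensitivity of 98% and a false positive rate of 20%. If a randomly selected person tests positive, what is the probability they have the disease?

Let D = the rare event, + = positive/flagged.
P(D) = 1/100
P(+|D) = 98/100 = 49/50
P(+|D') = 20/100 = 1/5
P(+) = P(+|D)P(D) + P(+|D')P(D')
     = \frac{49}{50} × \frac{1}{100} + \frac{1}{5} × \frac{99}{100}
     = \frac{1039}{5000}
P(D|+) = P(+|D)P(D)/P(+) = \frac{49}{1039}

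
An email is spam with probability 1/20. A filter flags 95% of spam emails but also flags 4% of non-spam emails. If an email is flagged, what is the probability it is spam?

Let D = the rare event, + = positive/flagged.
P(D) = 1/20
P(+|D) = 95/100 = 19/20
P(+|D') = 4/100 = 1/25
P(+) = P(+|D)P(D) + P(+|D')P(D')
     = \frac{19}{20} × \frac{1}{20} + \frac{1}{25} × \frac{19}{20}
     = \frac{171}{2000}
P(D|+) = P(+|D)P(D)/P(+) = \frac{5}{9}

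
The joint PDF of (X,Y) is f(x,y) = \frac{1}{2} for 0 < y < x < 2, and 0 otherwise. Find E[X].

f_X(x) = ∫_0^x \frac{1}{2} dy = \frac{x}{2}
E[X] = ∫_0^2 x × (\frac{x}{2}) dx = \frac{4}{3}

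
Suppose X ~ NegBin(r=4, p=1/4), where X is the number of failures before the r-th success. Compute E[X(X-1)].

E[X(X-1)] = E[X² - X] = E[X²] - E[X]
E[X] = 12
E[X²] = Var(X) + (E[X])² = 48 + (12)² = 192
E[X(X-1)] = 192 - 12 = 180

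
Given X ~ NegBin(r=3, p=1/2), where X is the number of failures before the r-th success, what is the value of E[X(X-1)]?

E[X(X-1)] = E[X² - X] = E[X²] - E[X]
E[X] = 3
E[X²] = Var(X) + (E[X])² = 6 + (3)² = 15
E[X(X-1)] = 15 - 3 = 12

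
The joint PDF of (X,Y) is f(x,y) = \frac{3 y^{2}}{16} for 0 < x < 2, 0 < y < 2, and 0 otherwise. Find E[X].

f_X(x) = ∫_0^2 \frac{3 y^{2}}{16} dy = \frac{1}{2}
E[X] = ∫_0^2 x × (\frac{1}{2}) dx = 1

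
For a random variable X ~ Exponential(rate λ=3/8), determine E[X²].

Using the identity E[X²] = Var(X) + (E[X])²:
E[X] = \frac{8}{3}
Var(X) = \frac{64}{9}
E[X²] = \frac{64}{9} + (\frac{8}{3})²
= \frac{128}{9}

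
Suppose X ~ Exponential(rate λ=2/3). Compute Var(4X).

For X ~ Exponential(rate λ=2/3):
Var(X) = \frac{9}{4}
Var(4X) = (4)² × Var(X) = 16 × \frac{9}{4} = 36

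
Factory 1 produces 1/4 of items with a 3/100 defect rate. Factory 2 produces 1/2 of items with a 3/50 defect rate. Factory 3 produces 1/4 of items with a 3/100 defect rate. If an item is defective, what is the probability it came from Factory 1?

Using Bayes' theorem:
P(F1) = 1/4, P(D|F1) = 3/100
P(F2) = 1/2, P(D|F2) = 3/50
P(F3) = 1/4, P(D|F3) = 3/100
P(D) = P(D|F1)P(F1) + P(D|F2)P(F2) + P(D|F3)P(F3)
     = \frac{9}{200}
P(F1|D) = P(D|F1)P(F1) / P(D)
= \frac{1}{6}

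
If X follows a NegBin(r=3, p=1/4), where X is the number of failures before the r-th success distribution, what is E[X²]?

Using the identity E[X²] = Var(X) + (E[X])²:
E[X] = 9
Var(X) = 36
E[X²] = 36 + (9)²
= 117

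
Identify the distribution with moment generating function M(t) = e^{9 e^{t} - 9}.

The MGF M(t) = e^{9 e^{t} - 9} is the standard form for the Poisson distribution.
Comparing with the known MGF formula identifies: Poisson(λ=9)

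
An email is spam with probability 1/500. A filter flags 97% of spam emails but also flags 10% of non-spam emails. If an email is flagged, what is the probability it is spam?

Let D = the rare event, + = positive/flagged.
P(D) = 1/500
P(+|D) = 97/100
P(+|D') = 10/100 = 1/10
P(+) = P(+|D)P(D) + P(+|D')P(D')
     = \frac{97}{100} × \frac{1}{500} + \frac{1}{10} × \frac{499}{500}
     = \frac{5087}{50000}
P(D|+) = P(+|D)P(D)/P(+) = \frac{97}{5087}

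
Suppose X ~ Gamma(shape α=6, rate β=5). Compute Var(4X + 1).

For X ~ Gamma(shape α=6, rate β=5):
Var(X) = \frac{6}{25}
Var(4X + 1) = (4)² × Var(X) = 16 × \frac{6}{25} = \frac{96}{25}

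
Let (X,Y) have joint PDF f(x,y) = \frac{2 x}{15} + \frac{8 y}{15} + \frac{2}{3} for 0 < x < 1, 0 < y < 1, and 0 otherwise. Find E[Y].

E[Y] = ∫_0^1 ∫_0^1 y × f(x,y) dx dy
= \frac{49}{90}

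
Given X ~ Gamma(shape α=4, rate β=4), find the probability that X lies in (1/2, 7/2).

P(1/2 < X < 7/2) = ∫_{1/2}^{7/2} f(x) dx
where f(x) = \frac{128 x^{3} e^{- 4 x}}{3}
= \frac{-1711 + 19 e^{12}}{3 e^{14}}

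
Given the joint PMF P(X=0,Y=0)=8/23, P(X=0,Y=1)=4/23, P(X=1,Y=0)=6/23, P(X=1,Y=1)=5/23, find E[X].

First find marginal of X:
P(X=0) = 12/23
P(X=1) = 11/23
E[X] = 0 × 12/23 + 1 × 11/23 = 11/23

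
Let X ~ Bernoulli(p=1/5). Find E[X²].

Using the identity E[X²] = Var(X) + (E[X])²:
E[X] = \frac{1}{5}
Var(X) = \frac{4}{25}
E[X²] = \frac{4}{25} + (\frac{1}{5})²
= \frac{1}{5}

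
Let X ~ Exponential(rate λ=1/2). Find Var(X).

For X ~ Exponential(rate λ=1/2):
Var(X) = 4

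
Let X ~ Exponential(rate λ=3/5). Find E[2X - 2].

For X ~ Exponential(rate λ=3/5):
E[X] = \frac{5}{3}
E[2X - 2] = 2 × E[X] - 2 = \frac{4}{3}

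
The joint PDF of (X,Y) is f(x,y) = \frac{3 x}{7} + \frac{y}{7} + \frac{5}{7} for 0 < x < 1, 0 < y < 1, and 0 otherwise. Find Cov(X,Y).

E[XY] = ∫∫ xy × f(x,y) dx dy = \frac{23}{84}
E[X] = \frac{15}{28}
E[Y] = \frac{43}{84}
Cov(X,Y) = E[XY] - E[X]E[Y] = - \frac{1}{2352}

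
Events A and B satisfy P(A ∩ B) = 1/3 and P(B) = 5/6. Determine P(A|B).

P(A|B) = P(A ∩ B) / P(B)
= (1/3) / (5/6)
= 2/5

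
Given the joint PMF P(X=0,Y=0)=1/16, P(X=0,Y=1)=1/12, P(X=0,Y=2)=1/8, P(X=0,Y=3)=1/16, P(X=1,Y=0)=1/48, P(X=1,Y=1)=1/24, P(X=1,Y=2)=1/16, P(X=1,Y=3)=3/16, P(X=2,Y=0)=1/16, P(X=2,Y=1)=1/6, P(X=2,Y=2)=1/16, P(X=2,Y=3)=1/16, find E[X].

First find marginal of X:
P(X=0) = 1/3
P(X=1) = 5/16
P(X=2) = 17/48
E[X] = 0 × 1/3 + 1 × 5/16 + 2 × 17/48 = 49/48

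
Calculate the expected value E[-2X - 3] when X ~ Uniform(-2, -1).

For X ~ Uniform(-2, -1):
E[X] = - \frac{3}{2}
E[-2X - 3] = -2 × E[X] - 3 = 0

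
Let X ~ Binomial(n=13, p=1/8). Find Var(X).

For X ~ Binomial(n=13, p=1/8):
Var(X) = \frac{91}{64}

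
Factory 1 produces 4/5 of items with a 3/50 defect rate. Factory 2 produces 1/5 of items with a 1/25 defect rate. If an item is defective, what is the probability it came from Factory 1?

Using Bayes' theorem:
P(F1) = 4/5, P(D|F1) = 3/50
P(F2) = 1/5, P(D|F2) = 1/25
P(D) = P(D|F1)P(F1) + P(D|F2)P(F2)
     = \frac{7}{125}
P(F1|D) = P(D|F1)P(F1) / P(D)
= \frac{6}{7}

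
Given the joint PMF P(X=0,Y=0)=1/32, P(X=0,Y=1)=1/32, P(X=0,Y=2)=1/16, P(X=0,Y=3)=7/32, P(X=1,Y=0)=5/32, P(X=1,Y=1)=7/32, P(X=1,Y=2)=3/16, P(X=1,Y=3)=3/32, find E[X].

First find marginal of X:
P(X=0) = 11/32
P(X=1) = 21/32
E[X] = 0 × 11/32 + 1 × 21/32 = 21/32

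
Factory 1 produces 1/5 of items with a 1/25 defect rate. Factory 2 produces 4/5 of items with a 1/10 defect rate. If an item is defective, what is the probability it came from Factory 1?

Using Bayes' theorem:
P(F1) = 1/5, P(D|F1) = 1/25
P(F2) = 4/5, P(D|F2) = 1/10
P(D) = P(D|F1)P(F1) + P(D|F2)P(F2)
     = \frac{11}{125}
P(F1|D) = P(D|F1)P(F1) / P(D)
= \frac{1}{11}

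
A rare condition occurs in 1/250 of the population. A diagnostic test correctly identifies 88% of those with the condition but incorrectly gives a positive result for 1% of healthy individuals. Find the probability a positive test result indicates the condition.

Let D = the rare event, + = positive/flagged.
P(D) = 1/250
P(+|D) = 88/100 = 22/25
P(+|D') = 1/100
P(+) = P(+|D)P(D) + P(+|D')P(D')
     = \frac{22}{25} × \frac{1}{250} + \frac{1}{100} × \frac{249}{250}
     = \frac{337}{25000}
P(D|+) = P(+|D)P(D)/P(+) = \frac{88}{337}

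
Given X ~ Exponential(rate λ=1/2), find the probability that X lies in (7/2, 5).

P(7/2 < X < 5) = ∫_{7/2}^{5} f(x) dx
where f(x) = \frac{e^{- \frac{x}{2}}}{2}
= - \frac{1}{e^{\frac{5}{2}}} + e^{- \frac{7}{4}}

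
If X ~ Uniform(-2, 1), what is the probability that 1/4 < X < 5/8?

P(1/4 < X < 5/8) = ∫_{1/4}^{5/8} f(x) dx
where f(x) = \frac{1}{3}
= \frac{1}{8}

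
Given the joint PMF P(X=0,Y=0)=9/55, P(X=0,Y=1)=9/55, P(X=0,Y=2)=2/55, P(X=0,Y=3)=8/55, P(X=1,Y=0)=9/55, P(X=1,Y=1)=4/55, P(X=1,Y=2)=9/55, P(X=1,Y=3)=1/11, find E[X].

First find marginal of X:
P(X=0) = 28/55
P(X=1) = 27/55
E[X] = 0 × 28/55 + 1 × 27/55 = 27/55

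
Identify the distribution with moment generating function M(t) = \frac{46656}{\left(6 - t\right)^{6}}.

The MGF M(t) = \frac{46656}{\left(6 - t\right)^{6}} is the standard form for the Gamma distribution.
Comparing with the known MGF formula identifies: Gamma(shape α=6, rate β=6)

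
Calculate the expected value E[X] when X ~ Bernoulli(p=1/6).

For X ~ Bernoulli(p=1/6), the expected value is:
E[X] = \frac{1}{6}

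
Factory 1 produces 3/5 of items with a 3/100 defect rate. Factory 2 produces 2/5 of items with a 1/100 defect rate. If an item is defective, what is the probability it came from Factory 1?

Using Bayes' theorem:
P(F1) = 3/5, P(D|F1) = 3/100
P(F2) = 2/5, P(D|F2) = 1/100
P(D) = P(D|F1)P(F1) + P(D|F2)P(F2)
     = \frac{11}{500}
P(F1|D) = P(D|F1)P(F1) / P(D)
= \frac{9}{11}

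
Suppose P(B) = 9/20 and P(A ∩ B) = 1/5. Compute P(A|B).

P(A|B) = P(A ∩ B) / P(B)
= (1/5) / (9/20)
= 4/9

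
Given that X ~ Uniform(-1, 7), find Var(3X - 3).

For X ~ Uniform(-1, 7):
Var(X) = \frac{16}{3}
Var(3X - 3) = (3)² × Var(X) = 9 × \frac{16}{3} = 48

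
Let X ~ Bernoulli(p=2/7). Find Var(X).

For X ~ Bernoulli(p=2/7):
Var(X) = \frac{10}{49}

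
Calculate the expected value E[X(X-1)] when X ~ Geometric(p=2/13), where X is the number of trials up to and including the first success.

E[X(X-1)] = E[X² - X] = E[X²] - E[X]
E[X] = \frac{13}{2}
E[X²] = Var(X) + (E[X])² = \frac{143}{4} + (\frac{13}{2})² = 78
E[X(X-1)] = 78 - \frac{13}{2} = \frac{143}{2}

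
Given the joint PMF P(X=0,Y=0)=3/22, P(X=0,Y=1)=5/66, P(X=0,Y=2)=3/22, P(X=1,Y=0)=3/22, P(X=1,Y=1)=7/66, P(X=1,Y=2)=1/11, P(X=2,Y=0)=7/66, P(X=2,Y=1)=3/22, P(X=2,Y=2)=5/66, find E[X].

First find marginal of X:
P(X=0) = 23/66
P(X=1) = 1/3
P(X=2) = 7/22
E[X] = 0 × 23/66 + 1 × 1/3 + 2 × 7/22 = 32/33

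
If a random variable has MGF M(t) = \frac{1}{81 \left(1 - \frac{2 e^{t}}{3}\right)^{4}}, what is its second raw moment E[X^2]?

To find E[X^2], compute M^(2)(0):
M^(1)(t) = \frac{8 e^{t}}{243 \left(1 - \frac{2 e^{t}}{3}\right)^{5}}
M^(2)(t) = \frac{8 e^{t}}{243 \left(1 - \frac{2 e^{t}}{3}\right)^{5}} + \frac{80 e^{2 t}}{729 \left(1 - \frac{2 e^{t}}{3}\right)^{6}}
M^(2)(0) = 88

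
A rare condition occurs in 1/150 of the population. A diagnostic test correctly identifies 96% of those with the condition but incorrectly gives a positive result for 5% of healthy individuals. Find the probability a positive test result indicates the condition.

Let D = the rare event, + = positive/flagged.
P(D) = 1/150
P(+|D) = 96/100 = 24/25
P(+|D') = 5/100 = 1/20
P(+) = P(+|D)P(D) + P(+|D')P(D')
     = \frac{24}{25} × \frac{1}{150} + \frac{1}{20} × \frac{149}{150}
     = \frac{841}{15000}
P(D|+) = P(+|D)P(D)/P(+) = \frac{96}{841}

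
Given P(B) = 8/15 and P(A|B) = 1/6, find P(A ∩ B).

By definition, P(A|B) = P(A ∩ B) / P(B)
So P(A ∩ B) = P(A|B) × P(B)
= 1/6 × 8/15
= 4/45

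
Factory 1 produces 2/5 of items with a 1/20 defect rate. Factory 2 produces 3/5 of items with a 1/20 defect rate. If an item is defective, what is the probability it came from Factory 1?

Using Bayes' theorem:
P(F1) = 2/5, P(D|F1) = 1/20
P(F2) = 3/5, P(D|F2) = 1/20
P(D) = P(D|F1)P(F1) + P(D|F2)P(F2)
     = \frac{1}{20}
P(F1|D) = P(D|F1)P(F1) / P(D)
= \frac{2}{5}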